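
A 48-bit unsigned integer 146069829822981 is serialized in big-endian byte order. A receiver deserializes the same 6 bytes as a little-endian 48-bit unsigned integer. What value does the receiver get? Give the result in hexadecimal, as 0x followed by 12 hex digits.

0x05AA5188D984

146069829822981 in 48-bit hexadecimal is 0x84D98851AA05.
Stored big-endian, the bytes at ascending addresses are 84 D9 88 51 AA 05.
Read back as little-endian, the first byte is least significant, giving 0x05AA5188D984.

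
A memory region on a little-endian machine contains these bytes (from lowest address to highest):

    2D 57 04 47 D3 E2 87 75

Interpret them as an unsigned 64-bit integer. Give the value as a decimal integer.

8468987021350950701

Little-endian stores the least-significant byte at the lowest address.
Reassemble most-significant byte first: 75 87 E2 D3 47 04 57 2D → 0x7587E2D34704572D.
0x7587E2D34704572D = 8468987021350950701.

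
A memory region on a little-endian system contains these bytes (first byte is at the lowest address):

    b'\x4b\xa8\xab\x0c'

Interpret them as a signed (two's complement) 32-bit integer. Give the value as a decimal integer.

212576331

Little-endian: lowest address holds the least-significant byte.
Reassemble most-significant byte first: 0C AB A8 4B → 0x0CABA84B.
0x0CABA84B = 212576331.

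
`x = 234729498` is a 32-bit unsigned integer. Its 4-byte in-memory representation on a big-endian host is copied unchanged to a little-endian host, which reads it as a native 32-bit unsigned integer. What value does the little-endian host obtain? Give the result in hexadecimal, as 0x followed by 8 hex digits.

234729498 in 32-bit hexadecimal is 0x0DFDB01A.
Stored big-endian, the bytes at ascending addresses are 0D FD B0 1A.
Read back as little-endian, the first byte is least significant, giving 0x1AB0FD0D.

0x1AB0FD0D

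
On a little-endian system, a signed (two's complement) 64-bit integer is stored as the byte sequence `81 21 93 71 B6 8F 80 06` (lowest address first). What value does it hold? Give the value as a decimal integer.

Little-endian stores the least-significant byte at the lowest address.
Reassemble most-significant byte first: 06 80 8F B6 71 93 21 81 → 0x06808FB671932181.
0x06808FB671932181 = 468532374998819201.

468532374998819201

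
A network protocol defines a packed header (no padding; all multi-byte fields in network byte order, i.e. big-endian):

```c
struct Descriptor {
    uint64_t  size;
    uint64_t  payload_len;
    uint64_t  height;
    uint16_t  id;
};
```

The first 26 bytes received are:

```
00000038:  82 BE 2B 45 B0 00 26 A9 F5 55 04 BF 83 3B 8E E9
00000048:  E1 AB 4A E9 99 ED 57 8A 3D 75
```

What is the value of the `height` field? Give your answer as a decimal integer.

`height` follows `size` (8 B), `payload_len` (8 B), so it starts at offset 8 + 8 = 16 and occupies 8 bytes.
Bytes at offsets 16..23: E1 AB 4A E9 99 ED 57 8A.
Big-endian stores the most-significant byte at the lowest address.
The bytes are already most-significant first: 0xE1AB4AE999ED578A.
0xE1AB4AE999ED578A = 16261173246721611658.

16261173246721611658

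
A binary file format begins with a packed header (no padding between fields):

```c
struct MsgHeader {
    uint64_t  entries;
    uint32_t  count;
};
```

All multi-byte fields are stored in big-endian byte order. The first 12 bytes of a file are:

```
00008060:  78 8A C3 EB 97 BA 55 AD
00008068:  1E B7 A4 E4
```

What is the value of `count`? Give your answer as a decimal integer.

515351780

`count` follows `entries` (8 bytes), so it starts at byte offset 8 and occupies 4 bytes.
Bytes at offsets 8..11: 1E B7 A4 E4.
Big-endian stores the most-significant byte at the lowest address.
The bytes are already most-significant first: 0x1EB7A4E4.
0x1EB7A4E4 = 515351780.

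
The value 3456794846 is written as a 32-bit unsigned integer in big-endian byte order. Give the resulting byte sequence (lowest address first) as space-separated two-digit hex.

CE 0A 80 DE

3456794846 in hexadecimal, padded to 32 bits, is 0xCE0A80DE.
Split into bytes (most-significant first): CE 0A 80 DE.
Big-endian stores the most-significant byte at the lowest address.
So the memory order matches the most-significant-first order: CE 0A 80 DE.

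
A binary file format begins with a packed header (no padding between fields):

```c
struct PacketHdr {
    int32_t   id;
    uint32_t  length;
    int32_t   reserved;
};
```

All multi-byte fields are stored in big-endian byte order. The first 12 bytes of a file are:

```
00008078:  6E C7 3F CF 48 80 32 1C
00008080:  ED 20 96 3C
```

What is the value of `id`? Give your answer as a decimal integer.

1858551759

`id` is the first field, at byte offset 0, occupying 4 bytes.
Bytes at offsets 0..3: 6E C7 3F CF.
Big-endian: lowest address holds the most-significant byte.
The bytes are already most-significant first: 0x6EC73FCF.
0x6EC73FCF = 1858551759.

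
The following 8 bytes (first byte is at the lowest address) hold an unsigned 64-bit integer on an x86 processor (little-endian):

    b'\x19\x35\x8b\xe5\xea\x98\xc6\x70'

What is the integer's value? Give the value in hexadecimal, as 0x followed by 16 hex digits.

0x70C698EAE58B3519

Little-endian stores the least-significant byte at the lowest address.
Reassemble most-significant byte first: 70 C6 98 EA E5 8B 35 19 → 0x70C698EAE58B3519.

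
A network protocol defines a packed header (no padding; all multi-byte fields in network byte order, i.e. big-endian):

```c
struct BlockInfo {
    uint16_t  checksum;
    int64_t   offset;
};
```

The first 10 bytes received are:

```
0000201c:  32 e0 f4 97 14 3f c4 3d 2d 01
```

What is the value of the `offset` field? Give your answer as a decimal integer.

`offset` follows `checksum` (2 bytes), so it starts at byte offset 2 and occupies 8 bytes.
Bytes at offsets 2..9: F4 97 14 3F C4 3D 2D 01.
Big-endian stores the most-significant byte at the lowest address.
The bytes are already most-significant first: 0xF497143FC43D2D01.
Top bit is set, so as a signed 64-bit value this is 0xF497143FC43D2D01 − 2^64 = -822166142863987455.

-822166142863987455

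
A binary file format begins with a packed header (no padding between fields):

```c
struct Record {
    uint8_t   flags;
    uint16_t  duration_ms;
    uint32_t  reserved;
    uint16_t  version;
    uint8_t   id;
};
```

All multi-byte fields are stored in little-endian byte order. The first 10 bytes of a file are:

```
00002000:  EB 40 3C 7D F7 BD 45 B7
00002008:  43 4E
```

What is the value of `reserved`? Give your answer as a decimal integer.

`reserved` follows `flags` (1 B), `duration_ms` (2 B), so it starts at offset 1 + 2 = 3 and occupies 4 bytes.
Bytes at offsets 3..6: 7D F7 BD 45.
Little-endian: lowest address holds the least-significant byte.
Reassemble most-significant byte first: 45 BD F7 7D → 0x45BDF77D.
0x45BDF77D = 1170077565.

1170077565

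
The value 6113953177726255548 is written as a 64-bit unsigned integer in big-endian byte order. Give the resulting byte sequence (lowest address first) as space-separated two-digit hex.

54 D9 20 05 A3 BE 81 BC

6113953177726255548 in hexadecimal, padded to 64 bits, is 0x54D92005A3BE81BC.
Split into bytes (most-significant first): 54 D9 20 05 A3 BE 81 BC.
Big-endian stores the most-significant byte at the lowest address.
So the memory order matches the most-significant-first order: 54 D9 20 05 A3 BE 81 BC.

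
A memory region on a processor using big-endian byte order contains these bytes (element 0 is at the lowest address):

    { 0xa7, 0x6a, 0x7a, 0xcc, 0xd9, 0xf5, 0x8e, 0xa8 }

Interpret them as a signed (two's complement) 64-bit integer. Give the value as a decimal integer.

-6383154501595591000

Big-endian stores the most-significant byte at the lowest address.
The bytes are already most-significant first: 0xA76A7ACCD9F58EA8.
Top bit is set, so as a signed 64-bit value this is 0xA76A7ACCD9F58EA8 − 2^64 = -6383154501595591000.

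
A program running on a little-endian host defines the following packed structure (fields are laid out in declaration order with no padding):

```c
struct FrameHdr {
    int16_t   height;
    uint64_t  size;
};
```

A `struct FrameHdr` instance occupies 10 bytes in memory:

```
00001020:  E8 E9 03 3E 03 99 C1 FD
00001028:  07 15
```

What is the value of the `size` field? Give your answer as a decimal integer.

1515458807571103235

`size` follows `height` (2 bytes), so it starts at byte offset 2 and occupies 8 bytes.
Bytes at offsets 2..9: 03 3E 03 99 C1 FD 07 15.
In little-endian order the low byte comes first in memory.
Reassemble most-significant byte first: 15 07 FD C1 99 03 3E 03 → 0x1507FDC199033E03.
0x1507FDC199033E03 = 1515458807571103235.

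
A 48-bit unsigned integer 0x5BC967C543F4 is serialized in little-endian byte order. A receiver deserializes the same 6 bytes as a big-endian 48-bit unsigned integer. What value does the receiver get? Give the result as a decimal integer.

268571911899483

Stored little-endian, the bytes at ascending addresses are F4 43 C5 67 C9 5B.
Read back as big-endian, the last byte is least significant, giving 0xF443C567C95B.
0xF443C567C95B = 268571911899483.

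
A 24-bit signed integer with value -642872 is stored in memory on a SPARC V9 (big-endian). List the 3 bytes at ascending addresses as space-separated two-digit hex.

Two's complement of -642872 in 24 bits: 642872 = 0x09CF38; invert → 0xF630C7; add 1 → 0xF630C8.
Split into bytes (most-significant first): F6 30 C8.
Big-endian stores the most-significant byte at the lowest address.
So the memory order matches the most-significant-first order: F6 30 C8.

F6 30 C8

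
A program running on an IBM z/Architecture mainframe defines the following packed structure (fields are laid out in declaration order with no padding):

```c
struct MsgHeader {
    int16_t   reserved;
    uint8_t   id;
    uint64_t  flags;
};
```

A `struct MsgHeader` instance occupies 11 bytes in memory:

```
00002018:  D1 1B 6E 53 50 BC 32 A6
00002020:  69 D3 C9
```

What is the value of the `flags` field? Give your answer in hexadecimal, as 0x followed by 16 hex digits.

`flags` follows `reserved` (2 B), `id` (1 B), so it starts at offset 2 + 1 = 3 and occupies 8 bytes.
Bytes at offsets 3..10: 53 50 BC 32 A6 69 D3 C9.
Big-endian: lowest address holds the most-significant byte.
The bytes are already most-significant first: 0x5350BC32A669D3C9.

0x5350BC32A669D3C9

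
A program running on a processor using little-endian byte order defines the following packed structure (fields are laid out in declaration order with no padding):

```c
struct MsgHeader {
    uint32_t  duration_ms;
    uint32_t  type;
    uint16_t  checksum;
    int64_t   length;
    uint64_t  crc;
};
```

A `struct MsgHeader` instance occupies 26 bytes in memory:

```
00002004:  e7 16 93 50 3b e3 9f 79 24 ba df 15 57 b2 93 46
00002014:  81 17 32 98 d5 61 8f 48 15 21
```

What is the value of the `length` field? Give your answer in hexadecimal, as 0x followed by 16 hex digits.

0x17814693B25715DF

`length` follows `duration_ms` (4 B), `type` (4 B), `checksum` (2 B), so it starts at offset 4 + 4 + 2 = 10 and occupies 8 bytes.
Bytes at offsets 10..17: DF 15 57 B2 93 46 81 17.
Little-endian: lowest address holds the least-significant byte.
Reassemble most-significant byte first: 17 81 46 93 B2 57 15 DF → 0x17814693B25715DF.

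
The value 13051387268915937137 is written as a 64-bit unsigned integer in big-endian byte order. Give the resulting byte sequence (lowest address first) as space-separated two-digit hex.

B5 1F D7 92 65 CA 3F 71

13051387268915937137 in hexadecimal, padded to 64 bits, is 0xB51FD79265CA3F71.
Split into bytes (most-significant first): B5 1F D7 92 65 CA 3F 71.
Big-endian: lowest address holds the most-significant byte.
So the memory order matches the most-significant-first order: B5 1F D7 92 65 CA 3F 71.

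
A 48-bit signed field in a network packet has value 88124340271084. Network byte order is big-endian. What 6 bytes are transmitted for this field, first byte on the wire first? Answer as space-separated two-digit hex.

50 26 0B FF 77 EC

88124340271084 in hexadecimal, padded to 48 bits, is 0x50260BFF77EC.
Split into bytes (most-significant first): 50 26 0B FF 77 EC.
In big-endian order the high byte comes first in memory.
So the memory order matches the most-significant-first order: 50 26 0B FF 77 EC.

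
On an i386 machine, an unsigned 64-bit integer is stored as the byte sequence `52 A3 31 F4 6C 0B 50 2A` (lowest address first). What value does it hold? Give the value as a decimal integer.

3048949510311093074

Little-endian: lowest address holds the least-significant byte.
Reassemble most-significant byte first: 2A 50 0B 6C F4 31 A3 52 → 0x2A500B6CF431A352.
0x2A500B6CF431A352 = 3048949510311093074.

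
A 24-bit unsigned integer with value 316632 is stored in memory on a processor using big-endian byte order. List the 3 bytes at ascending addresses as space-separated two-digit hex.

04 D4 D8

316632 in hexadecimal, padded to 24 bits, is 0x04D4D8.
Split into bytes (most-significant first): 04 D4 D8.
Big-endian: lowest address holds the most-significant byte.
So the memory order matches the most-significant-first order: 04 D4 D8.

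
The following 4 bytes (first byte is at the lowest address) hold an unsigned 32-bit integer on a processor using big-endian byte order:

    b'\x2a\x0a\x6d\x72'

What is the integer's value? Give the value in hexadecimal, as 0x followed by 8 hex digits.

Big-endian: lowest address holds the most-significant byte.
The bytes are already most-significant first: 0x2A0A6D72.

0x2A0A6D72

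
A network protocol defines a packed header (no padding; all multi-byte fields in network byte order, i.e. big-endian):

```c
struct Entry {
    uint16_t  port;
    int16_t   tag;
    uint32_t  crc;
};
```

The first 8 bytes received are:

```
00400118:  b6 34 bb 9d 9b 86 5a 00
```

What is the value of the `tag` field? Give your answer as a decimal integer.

-17507

`tag` follows `port` (2 bytes), so it starts at byte offset 2 and occupies 2 bytes.
Bytes at offsets 2..3: BB 9D.
Big-endian stores the most-significant byte at the lowest address.
The bytes are already most-significant first: 0xBB9D.
Top bit is set, so as a signed 16-bit value this is 0xBB9D − 2^16 = -17507.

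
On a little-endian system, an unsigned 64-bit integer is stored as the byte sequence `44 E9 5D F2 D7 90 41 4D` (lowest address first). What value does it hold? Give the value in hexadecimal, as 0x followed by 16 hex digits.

0x4D4190D7F25DE944

Little-endian stores the least-significant byte at the lowest address.
Reassemble most-significant byte first: 4D 41 90 D7 F2 5D E9 44 → 0x4D4190D7F25DE944.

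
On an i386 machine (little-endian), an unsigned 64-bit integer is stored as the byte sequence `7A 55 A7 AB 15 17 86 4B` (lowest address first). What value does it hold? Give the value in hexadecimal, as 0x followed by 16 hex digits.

0x4B861715ABA7557A

In little-endian order the low byte comes first in memory.
Reassemble most-significant byte first: 4B 86 17 15 AB A7 55 7A → 0x4B861715ABA7557A.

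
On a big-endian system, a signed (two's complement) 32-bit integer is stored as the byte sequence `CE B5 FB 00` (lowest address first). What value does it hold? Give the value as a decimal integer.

-826934528

Big-endian: lowest address holds the most-significant byte.
The bytes are already most-significant first: 0xCEB5FB00.
Top bit is set, so as a signed 32-bit value this is 0xCEB5FB00 − 2^32 = -826934528.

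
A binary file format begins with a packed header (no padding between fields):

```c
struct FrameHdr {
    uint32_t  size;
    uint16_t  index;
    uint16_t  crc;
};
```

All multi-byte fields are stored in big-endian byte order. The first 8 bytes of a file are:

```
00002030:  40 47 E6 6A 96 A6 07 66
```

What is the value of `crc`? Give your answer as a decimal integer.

`crc` follows `size` (4 B), `index` (2 B), so it starts at offset 4 + 2 = 6 and occupies 2 bytes.
Bytes at offsets 6..7: 07 66.
In big-endian order the high byte comes first in memory.
The bytes are already most-significant first: 0x0766.
0x0766 = 1894.

1894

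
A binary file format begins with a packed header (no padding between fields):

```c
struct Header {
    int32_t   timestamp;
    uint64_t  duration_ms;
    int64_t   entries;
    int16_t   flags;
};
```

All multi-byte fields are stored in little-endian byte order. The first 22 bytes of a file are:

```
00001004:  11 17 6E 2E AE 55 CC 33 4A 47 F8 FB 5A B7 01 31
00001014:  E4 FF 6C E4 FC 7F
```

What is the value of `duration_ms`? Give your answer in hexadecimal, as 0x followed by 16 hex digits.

`duration_ms` follows `timestamp` (4 bytes), so it starts at byte offset 4 and occupies 8 bytes.
Bytes at offsets 4..11: AE 55 CC 33 4A 47 F8 FB.
Little-endian: lowest address holds the least-significant byte.
Reassemble most-significant byte first: FB F8 47 4A 33 CC 55 AE → 0xFBF8474A33CC55AE.

0xFBF8474A33CC55AE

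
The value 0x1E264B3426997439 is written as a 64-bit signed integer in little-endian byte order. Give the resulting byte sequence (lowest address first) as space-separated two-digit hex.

39 74 99 26 34 4B 26 1E

Split into bytes (most-significant first): 1E 26 4B 34 26 99 74 39.
In little-endian order the low byte comes first in memory.
So at ascending addresses the bytes are 39 74 99 26 34 4B 26 1E.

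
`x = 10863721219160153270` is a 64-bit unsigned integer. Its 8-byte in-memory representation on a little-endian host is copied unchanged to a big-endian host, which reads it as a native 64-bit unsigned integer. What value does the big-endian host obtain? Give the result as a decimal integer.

10863721219160153270 in 64-bit hexadecimal is 0x96C3B0E3EEEA1CB6.
Stored little-endian, the bytes at ascending addresses are B6 1C EA EE E3 B0 C3 96.
Read back as big-endian, the last byte is least significant, giving 0xB61CEAEEE3B0C396.
0xB61CEAEEE3B0C396 = 13122621725993911190.

13122621725993911190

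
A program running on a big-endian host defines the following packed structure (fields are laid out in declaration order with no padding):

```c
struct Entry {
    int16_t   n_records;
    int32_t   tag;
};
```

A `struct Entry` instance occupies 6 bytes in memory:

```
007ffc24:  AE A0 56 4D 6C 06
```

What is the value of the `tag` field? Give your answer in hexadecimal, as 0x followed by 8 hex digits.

0x564D6C06

`tag` follows `n_records` (2 bytes), so it starts at byte offset 2 and occupies 4 bytes.
Bytes at offsets 2..5: 56 4D 6C 06.
In big-endian order the high byte comes first in memory.
The bytes are already most-significant first: 0x564D6C06.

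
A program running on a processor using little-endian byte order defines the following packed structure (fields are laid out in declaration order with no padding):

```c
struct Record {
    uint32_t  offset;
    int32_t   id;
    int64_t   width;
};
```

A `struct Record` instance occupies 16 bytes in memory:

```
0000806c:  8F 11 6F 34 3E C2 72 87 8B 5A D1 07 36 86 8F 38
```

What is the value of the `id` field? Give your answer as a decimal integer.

`id` follows `offset` (4 bytes), so it starts at byte offset 4 and occupies 4 bytes.
Bytes at offsets 4..7: 3E C2 72 87.
Little-endian stores the least-significant byte at the lowest address.
Reassemble most-significant byte first: 87 72 C2 3E → 0x8772C23E.
Top bit is set, so as a signed 32-bit value this is 0x8772C23E − 2^32 = -2022522306.

-2022522306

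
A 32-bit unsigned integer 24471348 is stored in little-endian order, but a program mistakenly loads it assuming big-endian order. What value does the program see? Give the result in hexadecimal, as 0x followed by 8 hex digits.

24471348 in 32-bit hexadecimal is 0x01756734.
Stored little-endian, the bytes at ascending addresses are 34 67 75 01.
Read back as big-endian, the last byte is least significant, giving 0x34677501.

0x34677501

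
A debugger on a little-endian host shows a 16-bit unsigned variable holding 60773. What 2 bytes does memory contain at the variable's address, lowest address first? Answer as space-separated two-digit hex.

60773 in hexadecimal, padded to 16 bits, is 0xED65.
Split into bytes (most-significant first): ED 65.
In little-endian order the low byte comes first in memory.
So at ascending addresses the bytes are 65 ED.

65 ED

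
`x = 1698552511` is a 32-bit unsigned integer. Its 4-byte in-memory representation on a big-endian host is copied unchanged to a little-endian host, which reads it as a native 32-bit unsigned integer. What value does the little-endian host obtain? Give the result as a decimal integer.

3218750821

1698552511 in 32-bit hexadecimal is 0x653DDABF.
Stored big-endian, the bytes at ascending addresses are 65 3D DA BF.
Read back as little-endian, the first byte is least significant, giving 0xBFDA3D65.
0xBFDA3D65 = 3218750821.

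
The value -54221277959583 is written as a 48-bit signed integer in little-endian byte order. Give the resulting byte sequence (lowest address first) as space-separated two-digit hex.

61 EA FC 9F AF CE

Two's complement of -54221277959583 in 48 bits: 54221277959583 = 0x31506003159F; invert → 0xCEAF9FFCEA60; add 1 → 0xCEAF9FFCEA61.
Split into bytes (most-significant first): CE AF 9F FC EA 61.
In little-endian order the low byte comes first in memory.
So at ascending addresses the bytes are 61 EA FC 9F AF CE.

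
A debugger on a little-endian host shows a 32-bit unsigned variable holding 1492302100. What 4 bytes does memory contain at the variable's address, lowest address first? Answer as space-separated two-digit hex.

1492302100 in hexadecimal, padded to 32 bits, is 0x58F2B914.
Split into bytes (most-significant first): 58 F2 B9 14.
Little-endian stores the least-significant byte at the lowest address.
So at ascending addresses the bytes are 14 B9 F2 58.

14 B9 F2 58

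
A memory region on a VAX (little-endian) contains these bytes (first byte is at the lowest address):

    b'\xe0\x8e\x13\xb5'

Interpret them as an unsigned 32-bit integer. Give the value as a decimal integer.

Little-endian stores the least-significant byte at the lowest address.
Reassemble most-significant byte first: B5 13 8E E0 → 0xB5138EE0.
0xB5138EE0 = 3037957856.

3037957856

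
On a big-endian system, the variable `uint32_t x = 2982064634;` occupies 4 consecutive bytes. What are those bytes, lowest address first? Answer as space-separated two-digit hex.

2982064634 in hexadecimal, padded to 32 bits, is 0xB1BEB1FA.
Split into bytes (most-significant first): B1 BE B1 FA.
Big-endian: lowest address holds the most-significant byte.
So the memory order matches the most-significant-first order: B1 BE B1 FA.

B1 BE B1 FA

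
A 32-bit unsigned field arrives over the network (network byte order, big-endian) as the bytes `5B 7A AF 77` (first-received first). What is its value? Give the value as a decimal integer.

1534766967

Big-endian: lowest address holds the most-significant byte.
The bytes are already most-significant first: 0x5B7AAF77.
0x5B7AAF77 = 1534766967.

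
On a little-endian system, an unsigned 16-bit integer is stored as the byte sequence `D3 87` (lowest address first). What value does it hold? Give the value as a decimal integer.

Little-endian: lowest address holds the least-significant byte.
Reassemble most-significant byte first: 87 D3 → 0x87D3.
0x87D3 = 34771.

34771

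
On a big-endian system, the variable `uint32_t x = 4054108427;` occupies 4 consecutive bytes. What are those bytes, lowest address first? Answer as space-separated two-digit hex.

F1 A4 C9 0B

4054108427 in hexadecimal, padded to 32 bits, is 0xF1A4C90B.
Split into bytes (most-significant first): F1 A4 C9 0B.
Big-endian: lowest address holds the most-significant byte.
So the memory order matches the most-significant-first order: F1 A4 C9 0B.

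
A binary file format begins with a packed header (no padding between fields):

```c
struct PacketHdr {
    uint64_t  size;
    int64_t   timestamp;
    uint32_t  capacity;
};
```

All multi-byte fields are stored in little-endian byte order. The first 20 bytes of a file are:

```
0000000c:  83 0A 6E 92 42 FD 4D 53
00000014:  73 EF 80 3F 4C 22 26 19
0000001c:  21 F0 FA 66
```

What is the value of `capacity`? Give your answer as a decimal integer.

`capacity` follows `size` (8 B), `timestamp` (8 B), so it starts at offset 8 + 8 = 16 and occupies 4 bytes.
Bytes at offsets 16..19: 21 F0 FA 66.
Little-endian stores the least-significant byte at the lowest address.
Reassemble most-significant byte first: 66 FA F0 21 → 0x66FAF021.
0x66FAF021 = 1727721505.

1727721505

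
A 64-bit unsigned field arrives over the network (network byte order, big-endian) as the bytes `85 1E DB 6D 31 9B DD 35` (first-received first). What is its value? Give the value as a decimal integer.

9592345518375951669

Big-endian: lowest address holds the most-significant byte.
The bytes are already most-significant first: 0x851EDB6D319BDD35.
0x851EDB6D319BDD35 = 9592345518375951669.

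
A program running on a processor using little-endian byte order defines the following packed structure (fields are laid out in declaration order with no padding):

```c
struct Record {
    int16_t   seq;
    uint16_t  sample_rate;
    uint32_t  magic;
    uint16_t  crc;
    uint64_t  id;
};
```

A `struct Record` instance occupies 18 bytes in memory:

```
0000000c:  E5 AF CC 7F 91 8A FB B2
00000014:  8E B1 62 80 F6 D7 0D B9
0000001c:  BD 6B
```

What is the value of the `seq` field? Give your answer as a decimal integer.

`seq` is the first field, at byte offset 0, occupying 2 bytes.
Bytes at offsets 0..1: E5 AF.
In little-endian order the low byte comes first in memory.
Reassemble most-significant byte first: AF E5 → 0xAFE5.
Top bit is set, so as a signed 16-bit value this is 0xAFE5 − 2^16 = -20507.

-20507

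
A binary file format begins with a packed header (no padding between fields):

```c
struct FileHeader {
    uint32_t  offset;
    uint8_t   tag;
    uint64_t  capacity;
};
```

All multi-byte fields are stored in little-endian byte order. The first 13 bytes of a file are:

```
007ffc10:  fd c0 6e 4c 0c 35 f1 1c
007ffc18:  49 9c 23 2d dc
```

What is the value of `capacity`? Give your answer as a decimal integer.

15865376216444629301

`capacity` follows `offset` (4 B), `tag` (1 B), so it starts at offset 4 + 1 = 5 and occupies 8 bytes.
Bytes at offsets 5..12: 35 F1 1C 49 9C 23 2D DC.
Little-endian: lowest address holds the least-significant byte.
Reassemble most-significant byte first: DC 2D 23 9C 49 1C F1 35 → 0xDC2D239C491CF135.
0xDC2D239C491CF135 = 15865376216444629301.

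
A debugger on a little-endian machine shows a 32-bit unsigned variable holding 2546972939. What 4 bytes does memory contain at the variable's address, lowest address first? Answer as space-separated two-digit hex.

2546972939 in hexadecimal, padded to 32 bits, is 0x97CFB90B.
Split into bytes (most-significant first): 97 CF B9 0B.
Little-endian stores the least-significant byte at the lowest address.
So at ascending addresses the bytes are 0B B9 CF 97.

0B B9 CF 97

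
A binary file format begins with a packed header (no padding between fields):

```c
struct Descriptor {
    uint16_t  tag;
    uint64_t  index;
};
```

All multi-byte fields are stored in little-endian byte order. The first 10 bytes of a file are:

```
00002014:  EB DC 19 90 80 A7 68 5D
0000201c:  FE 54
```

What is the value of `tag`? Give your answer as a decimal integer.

56555

`tag` is the first field, at byte offset 0, occupying 2 bytes.
Bytes at offsets 0..1: EB DC.
Little-endian: lowest address holds the least-significant byte.
Reassemble most-significant byte first: DC EB → 0xDCEB.
0xDCEB = 56555.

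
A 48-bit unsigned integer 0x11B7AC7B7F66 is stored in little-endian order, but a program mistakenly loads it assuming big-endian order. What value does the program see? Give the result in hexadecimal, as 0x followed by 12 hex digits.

Stored little-endian, the bytes at ascending addresses are 66 7F 7B AC B7 11.
Read back as big-endian, the last byte is least significant, giving 0x667F7BACB711.

0x667F7BACB711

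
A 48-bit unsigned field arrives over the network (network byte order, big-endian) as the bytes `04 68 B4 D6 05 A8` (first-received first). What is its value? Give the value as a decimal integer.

Big-endian: lowest address holds the most-significant byte.
The bytes are already most-significant first: 0x0468B4D605A8.
0x0468B4D605A8 = 4847757034920.

4847757034920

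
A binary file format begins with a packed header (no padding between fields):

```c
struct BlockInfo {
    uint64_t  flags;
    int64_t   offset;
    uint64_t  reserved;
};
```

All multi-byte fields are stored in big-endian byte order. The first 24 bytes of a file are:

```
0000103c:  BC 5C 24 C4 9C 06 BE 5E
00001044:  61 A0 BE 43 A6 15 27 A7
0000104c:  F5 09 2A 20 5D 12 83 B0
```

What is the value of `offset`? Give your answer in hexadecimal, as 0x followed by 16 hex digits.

0x61A0BE43A61527A7

`offset` follows `flags` (8 bytes), so it starts at byte offset 8 and occupies 8 bytes.
Bytes at offsets 8..15: 61 A0 BE 43 A6 15 27 A7.
Big-endian stores the most-significant byte at the lowest address.
The bytes are already most-significant first: 0x61A0BE43A61527A7.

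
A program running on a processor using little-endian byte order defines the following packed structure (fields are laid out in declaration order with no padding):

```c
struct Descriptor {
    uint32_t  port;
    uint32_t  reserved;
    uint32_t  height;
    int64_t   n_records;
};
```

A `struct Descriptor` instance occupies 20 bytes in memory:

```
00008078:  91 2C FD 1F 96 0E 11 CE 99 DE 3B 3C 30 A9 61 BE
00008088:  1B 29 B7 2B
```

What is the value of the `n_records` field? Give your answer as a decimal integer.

3150031663503878448

`n_records` follows `port` (4 B), `reserved` (4 B), `height` (4 B), so it starts at offset 4 + 4 + 4 = 12 and occupies 8 bytes.
Bytes at offsets 12..19: 30 A9 61 BE 1B 29 B7 2B.
Little-endian stores the least-significant byte at the lowest address.
Reassemble most-significant byte first: 2B B7 29 1B BE 61 A9 30 → 0x2BB7291BBE61A930.
0x2BB7291BBE61A930 = 3150031663503878448.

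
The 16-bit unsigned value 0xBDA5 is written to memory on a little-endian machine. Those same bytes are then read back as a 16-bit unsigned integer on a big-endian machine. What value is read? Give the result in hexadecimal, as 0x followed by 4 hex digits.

Stored little-endian, the bytes at ascending addresses are A5 BD.
Read back as big-endian, the last byte is least significant, giving 0xA5BD.

0xA5BD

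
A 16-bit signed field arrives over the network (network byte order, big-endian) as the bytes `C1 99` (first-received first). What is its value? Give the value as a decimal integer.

Big-endian stores the most-significant byte at the lowest address.
The bytes are already most-significant first: 0xC199.
Top bit is set, so as a signed 16-bit value this is 0xC199 − 2^16 = -15975.

-15975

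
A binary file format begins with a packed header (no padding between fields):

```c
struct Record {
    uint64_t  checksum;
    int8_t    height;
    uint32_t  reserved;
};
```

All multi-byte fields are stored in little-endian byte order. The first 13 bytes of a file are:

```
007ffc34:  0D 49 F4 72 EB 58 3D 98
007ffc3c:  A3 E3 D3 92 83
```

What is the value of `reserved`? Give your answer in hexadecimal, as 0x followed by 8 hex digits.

0x8392D3E3

`reserved` follows `checksum` (8 B), `height` (1 B), so it starts at offset 8 + 1 = 9 and occupies 4 bytes.
Bytes at offsets 9..12: E3 D3 92 83.
Little-endian: lowest address holds the least-significant byte.
Reassemble most-significant byte first: 83 92 D3 E3 → 0x8392D3E3.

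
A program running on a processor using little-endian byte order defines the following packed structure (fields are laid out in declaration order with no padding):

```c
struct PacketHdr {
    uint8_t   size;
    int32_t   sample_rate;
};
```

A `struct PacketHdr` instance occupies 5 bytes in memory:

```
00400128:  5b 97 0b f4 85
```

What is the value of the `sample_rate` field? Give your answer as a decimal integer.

`sample_rate` follows `size` (1 byte), so it starts at byte offset 1 and occupies 4 bytes.
Bytes at offsets 1..4: 97 0B F4 85.
Little-endian: lowest address holds the least-significant byte.
Reassemble most-significant byte first: 85 F4 0B 97 → 0x85F40B97.
Top bit is set, so as a signed 32-bit value this is 0x85F40B97 − 2^32 = -2047603817.

-2047603817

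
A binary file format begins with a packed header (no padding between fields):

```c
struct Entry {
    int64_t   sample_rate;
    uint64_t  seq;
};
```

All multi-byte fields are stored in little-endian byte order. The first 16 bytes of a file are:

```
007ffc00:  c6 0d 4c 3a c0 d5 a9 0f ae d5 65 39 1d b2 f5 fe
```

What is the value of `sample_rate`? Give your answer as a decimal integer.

1128668203221519814

`sample_rate` is the first field, at byte offset 0, occupying 8 bytes.
Bytes at offsets 0..7: C6 0D 4C 3A C0 D5 A9 0F.
Little-endian stores the least-significant byte at the lowest address.
Reassemble most-significant byte first: 0F A9 D5 C0 3A 4C 0D C6 → 0x0FA9D5C03A4C0DC6.
0x0FA9D5C03A4C0DC6 = 1128668203221519814.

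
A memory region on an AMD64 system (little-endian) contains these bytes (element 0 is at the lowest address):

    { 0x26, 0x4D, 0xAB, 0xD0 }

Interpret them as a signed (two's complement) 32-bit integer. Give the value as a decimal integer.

-794079962

In little-endian order the low byte comes first in memory.
Reassemble most-significant byte first: D0 AB 4D 26 → 0xD0AB4D26.
Top bit is set, so as a signed 32-bit value this is 0xD0AB4D26 − 2^32 = -794079962.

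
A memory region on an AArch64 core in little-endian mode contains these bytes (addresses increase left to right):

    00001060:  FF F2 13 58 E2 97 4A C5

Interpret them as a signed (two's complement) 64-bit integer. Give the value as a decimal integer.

Little-endian stores the least-significant byte at the lowest address.
Reassemble most-significant byte first: C5 4A 97 E2 58 13 F2 FF → 0xC54A97E25813F2FF.
Top bit is set, so as a signed 64-bit value this is 0xC54A97E25813F2FF − 2^64 = -4230401901565054209.

-4230401901565054209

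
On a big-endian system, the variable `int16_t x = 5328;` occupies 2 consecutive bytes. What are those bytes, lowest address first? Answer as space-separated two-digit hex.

5328 in hexadecimal, padded to 16 bits, is 0x14D0.
Split into bytes (most-significant first): 14 D0.
In big-endian order the high byte comes first in memory.
So the memory order matches the most-significant-first order: 14 D0.

14 D0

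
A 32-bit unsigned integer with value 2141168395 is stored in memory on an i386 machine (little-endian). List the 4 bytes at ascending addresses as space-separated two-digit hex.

2141168395 in hexadecimal, padded to 32 bits, is 0x7F9FA30B.
Split into bytes (most-significant first): 7F 9F A3 0B.
Little-endian stores the least-significant byte at the lowest address.
So at ascending addresses the bytes are 0B A3 9F 7F.

0B A3 9F 7F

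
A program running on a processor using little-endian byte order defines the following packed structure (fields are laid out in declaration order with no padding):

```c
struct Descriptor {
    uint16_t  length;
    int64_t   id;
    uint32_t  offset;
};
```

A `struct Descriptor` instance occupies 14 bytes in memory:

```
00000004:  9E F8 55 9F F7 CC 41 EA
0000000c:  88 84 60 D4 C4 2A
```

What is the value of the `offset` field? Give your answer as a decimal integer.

`offset` follows `length` (2 B), `id` (8 B), so it starts at offset 2 + 8 = 10 and occupies 4 bytes.
Bytes at offsets 10..13: 60 D4 C4 2A.
Little-endian: lowest address holds the least-significant byte.
Reassemble most-significant byte first: 2A C4 D4 60 → 0x2AC4D460.
0x2AC4D460 = 717542496.

717542496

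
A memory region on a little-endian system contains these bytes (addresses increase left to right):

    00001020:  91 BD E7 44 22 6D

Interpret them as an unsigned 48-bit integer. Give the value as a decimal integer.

Little-endian: lowest address holds the least-significant byte.
Reassemble most-significant byte first: 6D 22 44 E7 BD 91 → 0x6D2244E7BD91.
0x6D2244E7BD91 = 119993952353681.

119993952353681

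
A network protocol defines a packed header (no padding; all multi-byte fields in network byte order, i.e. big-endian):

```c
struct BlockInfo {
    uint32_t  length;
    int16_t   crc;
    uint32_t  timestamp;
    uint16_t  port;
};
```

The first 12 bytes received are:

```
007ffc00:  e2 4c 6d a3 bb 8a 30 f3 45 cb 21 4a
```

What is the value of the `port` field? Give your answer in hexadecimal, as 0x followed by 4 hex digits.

0x214A

`port` follows `length` (4 B), `crc` (2 B), `timestamp` (4 B), so it starts at offset 4 + 2 + 4 = 10 and occupies 2 bytes.
Bytes at offsets 10..11: 21 4A.
In big-endian order the high byte comes first in memory.
The bytes are already most-significant first: 0x214A.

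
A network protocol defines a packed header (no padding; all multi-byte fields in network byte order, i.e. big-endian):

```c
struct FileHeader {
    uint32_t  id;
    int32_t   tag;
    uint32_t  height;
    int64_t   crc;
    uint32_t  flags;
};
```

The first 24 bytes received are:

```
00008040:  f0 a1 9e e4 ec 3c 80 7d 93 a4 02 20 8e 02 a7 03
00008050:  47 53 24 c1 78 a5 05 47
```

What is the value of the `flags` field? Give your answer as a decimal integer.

2024080711

`flags` follows `id` (4 B), `tag` (4 B), `height` (4 B), `crc` (8 B), so it starts at offset 4 + 4 + 4 + 8 = 20 and occupies 4 bytes.
Bytes at offsets 20..23: 78 A5 05 47.
Big-endian stores the most-significant byte at the lowest address.
The bytes are already most-significant first: 0x78A50547.
0x78A50547 = 2024080711.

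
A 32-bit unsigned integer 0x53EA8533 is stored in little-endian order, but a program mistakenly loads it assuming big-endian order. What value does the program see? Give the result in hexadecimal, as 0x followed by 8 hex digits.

Stored little-endian, the bytes at ascending addresses are 33 85 EA 53.
Read back as big-endian, the last byte is least significant, giving 0x3385EA53.

0x3385EA53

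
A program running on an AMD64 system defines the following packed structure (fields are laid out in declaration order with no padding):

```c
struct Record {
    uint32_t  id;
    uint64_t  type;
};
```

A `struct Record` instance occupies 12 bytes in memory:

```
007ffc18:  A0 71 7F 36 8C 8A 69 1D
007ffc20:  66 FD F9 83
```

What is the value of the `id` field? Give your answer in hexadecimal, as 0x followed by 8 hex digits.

`id` is the first field, at byte offset 0, occupying 4 bytes.
Bytes at offsets 0..3: A0 71 7F 36.
Little-endian stores the least-significant byte at the lowest address.
Reassemble most-significant byte first: 36 7F 71 A0 → 0x367F71A0.

0x367F71A0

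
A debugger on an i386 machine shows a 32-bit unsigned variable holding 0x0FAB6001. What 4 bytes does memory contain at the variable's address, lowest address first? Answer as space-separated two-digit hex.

01 60 AB 0F

Split into bytes (most-significant first): 0F AB 60 01.
Little-endian: lowest address holds the least-significant byte.
So at ascending addresses the bytes are 01 60 AB 0F.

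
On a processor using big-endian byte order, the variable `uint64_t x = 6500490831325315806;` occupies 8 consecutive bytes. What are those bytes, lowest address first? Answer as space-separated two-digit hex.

6500490831325315806 in hexadecimal, padded to 64 bits, is 0x5A3661F852D442DE.
Split into bytes (most-significant first): 5A 36 61 F8 52 D4 42 DE.
Big-endian: lowest address holds the most-significant byte.
So the memory order matches the most-significant-first order: 5A 36 61 F8 52 D4 42 DE.

5A 36 61 F8 52 D4 42 DE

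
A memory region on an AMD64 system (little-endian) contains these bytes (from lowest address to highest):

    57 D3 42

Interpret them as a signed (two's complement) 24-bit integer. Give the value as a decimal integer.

4379479

Little-endian stores the least-significant byte at the lowest address.
Reassemble most-significant byte first: 42 D3 57 → 0x42D357.
0x42D357 = 4379479.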